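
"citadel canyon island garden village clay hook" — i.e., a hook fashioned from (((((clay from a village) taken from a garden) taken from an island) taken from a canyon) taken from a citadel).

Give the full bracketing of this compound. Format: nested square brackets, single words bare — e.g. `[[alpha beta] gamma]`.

Overall it is a kind of hook; the modifier is "citadel canyon island garden village clay".
Within "citadel canyon island garden village clay", the head is "clay" (specifically "canyon island garden village clay") and the modifier is "citadel".
Within "canyon island garden village clay", the head is "clay" (specifically "island garden village clay") and the modifier is "canyon".
Within "island garden village clay", the head is "clay" (specifically "garden village clay") and the modifier is "island".
Within "garden village clay", the head is "clay" (specifically "village clay") and the modifier is "garden".
Within "village clay", the head is "clay" and the modifier is "village".
Putting it together: [[citadel [canyon [island [garden [village clay]]]]] hook].

[[citadel [canyon [island [garden [village clay]]]]] hook]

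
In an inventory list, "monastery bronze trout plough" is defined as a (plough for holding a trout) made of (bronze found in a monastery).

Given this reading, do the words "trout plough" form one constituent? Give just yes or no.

yes

The paraphrase groups the words so that "trout plough" is one unit: it corresponds to a single parenthesized sub-phrase.
The full structure is [[monastery bronze] [trout plough]], in which [trout plough] is a constituent.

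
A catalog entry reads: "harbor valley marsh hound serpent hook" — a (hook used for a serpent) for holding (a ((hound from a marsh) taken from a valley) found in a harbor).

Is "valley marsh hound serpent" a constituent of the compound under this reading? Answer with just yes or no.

no

The top-level split is [harbor valley marsh hound] [serpent hook]; the full structure is [[harbor [valley [marsh hound]]] [serpent hook]].
"valley marsh hound serpent" straddles a constituent boundary, so it is not a single unit.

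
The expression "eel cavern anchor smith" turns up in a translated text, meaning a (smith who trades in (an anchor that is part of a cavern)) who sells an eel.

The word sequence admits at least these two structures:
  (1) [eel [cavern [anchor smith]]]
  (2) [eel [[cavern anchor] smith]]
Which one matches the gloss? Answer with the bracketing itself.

The paraphrase's head is the "smith" part ("cavern anchor smith"); its modifier is "eel".
That top-level split, carried through the inner groups, gives [eel [[cavern anchor] smith]].

[eel [[cavern anchor] smith]]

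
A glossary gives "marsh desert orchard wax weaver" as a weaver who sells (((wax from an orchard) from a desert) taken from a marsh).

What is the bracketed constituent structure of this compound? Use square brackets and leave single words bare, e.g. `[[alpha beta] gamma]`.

At the top level: head "weaver"; modifier "marsh desert orchard wax".
"marsh desert orchard wax" → head "wax" (specifically "desert orchard wax"), modifier "marsh".
"desert orchard wax" → head "wax" (specifically "orchard wax"), modifier "desert".
"orchard wax" → head "wax", modifier "orchard".
Putting it together: [[marsh [desert [orchard wax]]] weaver].

[[marsh [desert [orchard wax]]] weaver]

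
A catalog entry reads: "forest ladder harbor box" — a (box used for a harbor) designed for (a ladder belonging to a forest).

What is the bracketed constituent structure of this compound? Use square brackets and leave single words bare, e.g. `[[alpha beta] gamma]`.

The outermost head in the paraphrase is "box" (specifically "harbor box"), modified by "forest ladder".
"forest ladder" → head "ladder", modifier "forest".
"harbor box" → head "box", modifier "harbor".
Assembled: [[forest ladder] [harbor box]].

[[forest ladder] [harbor box]]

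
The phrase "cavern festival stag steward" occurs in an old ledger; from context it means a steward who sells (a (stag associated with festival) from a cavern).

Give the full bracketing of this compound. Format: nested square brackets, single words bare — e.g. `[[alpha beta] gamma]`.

[[cavern [festival stag]] steward]

At the top level: head "steward"; modifier "cavern festival stag".
Inside "cavern festival stag": head "stag" (specifically "festival stag"), modifier "cavern".
Inside "festival stag": head "stag", modifier "festival".
So the structure is [[cavern [festival stag]] steward].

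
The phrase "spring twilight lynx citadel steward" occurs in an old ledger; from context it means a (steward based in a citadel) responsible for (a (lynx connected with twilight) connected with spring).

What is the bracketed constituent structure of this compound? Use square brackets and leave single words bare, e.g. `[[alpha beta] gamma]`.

[[spring [twilight lynx]] [citadel steward]]

Whole compound: head "steward" (specifically "citadel steward"), modifier "spring twilight lynx".
Inside "spring twilight lynx": head "lynx" (specifically "twilight lynx"), modifier "spring".
Inside "twilight lynx": head "lynx", modifier "twilight".
Inside "citadel steward": head "steward", modifier "citadel".
So the structure is [[spring [twilight lynx]] [citadel steward]].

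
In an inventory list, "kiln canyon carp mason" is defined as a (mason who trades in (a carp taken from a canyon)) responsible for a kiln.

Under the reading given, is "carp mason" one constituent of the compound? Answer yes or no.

The top-level split is [kiln] [canyon carp mason]; the full structure is [kiln [[canyon carp] mason]].
"carp mason" straddles a constituent boundary, so it is not a single unit.

no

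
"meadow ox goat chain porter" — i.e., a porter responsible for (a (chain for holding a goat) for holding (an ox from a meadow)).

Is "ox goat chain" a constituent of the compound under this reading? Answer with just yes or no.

no

The top-level split is [meadow ox goat chain] [porter]; the full structure is [[[meadow ox] [goat chain]] porter].
"ox goat chain" straddles a constituent boundary, so it is not a single unit.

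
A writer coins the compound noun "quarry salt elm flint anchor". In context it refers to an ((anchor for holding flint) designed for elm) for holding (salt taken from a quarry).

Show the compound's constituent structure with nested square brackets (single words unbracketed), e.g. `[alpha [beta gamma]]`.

Overall it is a kind of anchor (specifically "elm flint anchor"); the modifier is "quarry salt".
"quarry salt" → head "salt", modifier "quarry".
"elm flint anchor" → head "anchor" (specifically "flint anchor"), modifier "elm".
"flint anchor" → head "anchor", modifier "flint".
Putting it together: [[quarry salt] [elm [flint anchor]]].

[[quarry salt] [elm [flint anchor]]]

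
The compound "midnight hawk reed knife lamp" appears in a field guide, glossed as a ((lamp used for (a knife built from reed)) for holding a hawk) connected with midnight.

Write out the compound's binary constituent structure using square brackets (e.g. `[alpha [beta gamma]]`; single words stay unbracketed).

Overall it is a kind of lamp (specifically "hawk reed knife lamp"); the modifier is "midnight".
"hawk reed knife lamp" → head "lamp" (specifically "reed knife lamp"), modifier "hawk".
"reed knife lamp" → head "lamp", modifier "reed knife".
"reed knife" → head "knife", modifier "reed".
Assembled: [midnight [hawk [[reed knife] lamp]]].

[midnight [hawk [[reed knife] lamp]]]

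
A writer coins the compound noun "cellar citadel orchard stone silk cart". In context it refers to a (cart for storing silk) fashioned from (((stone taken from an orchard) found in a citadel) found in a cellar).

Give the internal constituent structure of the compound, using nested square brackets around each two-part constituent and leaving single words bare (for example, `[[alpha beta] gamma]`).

The outermost head in the paraphrase is "cart" (specifically "silk cart"), modified by "cellar citadel orchard stone".
Within "cellar citadel orchard stone", the head is "stone" (specifically "citadel orchard stone") and the modifier is "cellar".
Within "citadel orchard stone", the head is "stone" (specifically "orchard stone") and the modifier is "citadel".
Within "orchard stone", the head is "stone" and the modifier is "orchard".
Within "silk cart", the head is "cart" and the modifier is "silk".
Assembled: [[cellar [citadel [orchard stone]]] [silk cart]].

[[cellar [citadel [orchard stone]]] [silk cart]]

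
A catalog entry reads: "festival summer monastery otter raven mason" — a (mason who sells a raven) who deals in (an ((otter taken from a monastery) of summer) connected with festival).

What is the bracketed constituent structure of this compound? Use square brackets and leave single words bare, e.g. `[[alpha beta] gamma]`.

[[festival [summer [monastery otter]]] [raven mason]]

The outermost head in the paraphrase is "mason" (specifically "raven mason"), modified by "festival summer monastery otter".
"festival summer monastery otter" → head "otter" (specifically "summer monastery otter"), modifier "festival".
"summer monastery otter" → head "otter" (specifically "monastery otter"), modifier "summer".
"monastery otter" → head "otter", modifier "monastery".
"raven mason" → head "mason", modifier "raven".
Assembled: [[festival [summer [monastery otter]]] [raven mason]].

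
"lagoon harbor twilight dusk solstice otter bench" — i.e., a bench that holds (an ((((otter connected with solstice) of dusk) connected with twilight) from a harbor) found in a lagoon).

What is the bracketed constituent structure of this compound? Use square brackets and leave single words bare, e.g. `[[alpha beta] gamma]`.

[[lagoon [harbor [twilight [dusk [solstice otter]]]]] bench]

The outermost head in the paraphrase is "bench", modified by "lagoon harbor twilight dusk solstice otter".
Within "lagoon harbor twilight dusk solstice otter", the head is "otter" (specifically "harbor twilight dusk solstice otter") and the modifier is "lagoon".
Within "harbor twilight dusk solstice otter", the head is "otter" (specifically "twilight dusk solstice otter") and the modifier is "harbor".
Within "twilight dusk solstice otter", the head is "otter" (specifically "dusk solstice otter") and the modifier is "twilight".
Within "dusk solstice otter", the head is "otter" (specifically "solstice otter") and the modifier is "dusk".
Within "solstice otter", the head is "otter" and the modifier is "solstice".
Putting it together: [[lagoon [harbor [twilight [dusk [solstice otter]]]]] bench].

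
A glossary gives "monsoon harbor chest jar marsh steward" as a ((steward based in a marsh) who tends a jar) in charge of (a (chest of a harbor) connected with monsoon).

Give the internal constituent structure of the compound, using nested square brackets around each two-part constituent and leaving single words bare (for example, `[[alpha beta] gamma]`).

Overall it is a kind of steward (specifically "jar marsh steward"); the modifier is "monsoon harbor chest".
Inside "monsoon harbor chest": head "chest" (specifically "harbor chest"), modifier "monsoon".
Inside "harbor chest": head "chest", modifier "harbor".
Inside "jar marsh steward": head "steward" (specifically "marsh steward"), modifier "jar".
Inside "marsh steward": head "steward", modifier "marsh".
Putting it together: [[monsoon [harbor chest]] [jar [marsh steward]]].

[[monsoon [harbor chest]] [jar [marsh steward]]]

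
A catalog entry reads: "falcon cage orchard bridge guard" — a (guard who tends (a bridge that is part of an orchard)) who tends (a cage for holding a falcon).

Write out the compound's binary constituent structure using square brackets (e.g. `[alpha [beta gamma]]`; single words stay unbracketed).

[[falcon cage] [[orchard bridge] guard]]

Whole compound: head "guard" (specifically "orchard bridge guard"), modifier "falcon cage".
Inside "falcon cage": head "cage", modifier "falcon".
Inside "orchard bridge guard": head "guard", modifier "orchard bridge".
Inside "orchard bridge": head "bridge", modifier "orchard".
So the structure is [[falcon cage] [[orchard bridge] guard]].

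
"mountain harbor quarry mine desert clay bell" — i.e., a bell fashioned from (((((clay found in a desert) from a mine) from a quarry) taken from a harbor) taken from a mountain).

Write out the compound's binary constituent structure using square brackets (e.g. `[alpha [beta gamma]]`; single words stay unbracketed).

Whole compound: head "bell", modifier "mountain harbor quarry mine desert clay".
"mountain harbor quarry mine desert clay" → head "clay" (specifically "harbor quarry mine desert clay"), modifier "mountain".
"harbor quarry mine desert clay" → head "clay" (specifically "quarry mine desert clay"), modifier "harbor".
"quarry mine desert clay" → head "clay" (specifically "mine desert clay"), modifier "quarry".
"mine desert clay" → head "clay" (specifically "desert clay"), modifier "mine".
"desert clay" → head "clay", modifier "desert".
So the structure is [[mountain [harbor [quarry [mine [desert clay]]]]] bell].

[[mountain [harbor [quarry [mine [desert clay]]]]] bell]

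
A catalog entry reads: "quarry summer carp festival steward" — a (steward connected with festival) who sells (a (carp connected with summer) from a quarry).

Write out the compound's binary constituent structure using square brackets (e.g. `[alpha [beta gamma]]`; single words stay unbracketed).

[[quarry [summer carp]] [festival steward]]

Whole compound: head "steward" (specifically "festival steward"), modifier "quarry summer carp".
Inside "quarry summer carp": head "carp" (specifically "summer carp"), modifier "quarry".
Inside "summer carp": head "carp", modifier "summer".
Inside "festival steward": head "steward", modifier "festival".
Assembled: [[quarry [summer carp]] [festival steward]].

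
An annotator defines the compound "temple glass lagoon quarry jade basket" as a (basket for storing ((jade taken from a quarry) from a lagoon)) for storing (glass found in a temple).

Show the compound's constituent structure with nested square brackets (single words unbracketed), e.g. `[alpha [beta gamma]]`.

Whole compound: head "basket" (specifically "lagoon quarry jade basket"), modifier "temple glass".
Within "temple glass", the head is "glass" and the modifier is "temple".
Within "lagoon quarry jade basket", the head is "basket" and the modifier is "lagoon quarry jade".
Within "lagoon quarry jade", the head is "jade" (specifically "quarry jade") and the modifier is "lagoon".
Within "quarry jade", the head is "jade" and the modifier is "quarry".
Assembled: [[temple glass] [[lagoon [quarry jade]] basket]].

[[temple glass] [[lagoon [quarry jade]] basket]]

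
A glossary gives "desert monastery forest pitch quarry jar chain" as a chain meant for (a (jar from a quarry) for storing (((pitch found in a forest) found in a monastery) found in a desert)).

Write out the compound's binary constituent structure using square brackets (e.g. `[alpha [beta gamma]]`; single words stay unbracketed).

Overall it is a kind of chain; the modifier is "desert monastery forest pitch quarry jar".
"desert monastery forest pitch quarry jar" → head "jar" (specifically "quarry jar"), modifier "desert monastery forest pitch".
"desert monastery forest pitch" → head "pitch" (specifically "monastery forest pitch"), modifier "desert".
"monastery forest pitch" → head "pitch" (specifically "forest pitch"), modifier "monastery".
"forest pitch" → head "pitch", modifier "forest".
"quarry jar" → head "jar", modifier "quarry".
So the structure is [[[desert [monastery [forest pitch]]] [quarry jar]] chain].

[[[desert [monastery [forest pitch]]] [quarry jar]] chain]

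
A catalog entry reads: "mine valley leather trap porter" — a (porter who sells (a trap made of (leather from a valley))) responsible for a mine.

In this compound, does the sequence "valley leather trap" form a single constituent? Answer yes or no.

The paraphrase groups the words so that "valley leather trap" is one unit: it corresponds to a single parenthesized sub-phrase.
The full structure is [mine [[[valley leather] trap] porter]], in which [valley leather trap] is a constituent.

yes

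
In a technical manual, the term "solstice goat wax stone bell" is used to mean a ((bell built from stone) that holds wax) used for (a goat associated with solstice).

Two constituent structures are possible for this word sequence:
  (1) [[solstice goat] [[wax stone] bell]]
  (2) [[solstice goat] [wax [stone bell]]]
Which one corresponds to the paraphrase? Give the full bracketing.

[[solstice goat] [wax [stone bell]]]

The paraphrase's head is the "bell" part ("wax stone bell"); its modifier is "solstice goat".
That top-level split, carried through the inner groups, gives [[solstice goat] [wax [stone bell]]].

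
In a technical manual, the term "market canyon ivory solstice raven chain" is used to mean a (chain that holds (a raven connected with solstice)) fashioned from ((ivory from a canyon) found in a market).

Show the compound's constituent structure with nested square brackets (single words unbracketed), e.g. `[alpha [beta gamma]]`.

Overall it is a kind of chain (specifically "solstice raven chain"); the modifier is "market canyon ivory".
Inside "market canyon ivory": head "ivory" (specifically "canyon ivory"), modifier "market".
Inside "canyon ivory": head "ivory", modifier "canyon".
Inside "solstice raven chain": head "chain", modifier "solstice raven".
Inside "solstice raven": head "raven", modifier "solstice".
So the structure is [[market [canyon ivory]] [[solstice raven] chain]].

[[market [canyon ivory]] [[solstice raven] chain]]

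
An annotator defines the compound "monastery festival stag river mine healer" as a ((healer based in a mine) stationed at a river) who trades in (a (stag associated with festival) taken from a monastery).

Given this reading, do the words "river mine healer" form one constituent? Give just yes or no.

yes

The paraphrase groups the words so that "river mine healer" is one unit: it corresponds to a single parenthesized sub-phrase.
The full structure is [[monastery [festival stag]] [river [mine healer]]], in which [river mine healer] is a constituent.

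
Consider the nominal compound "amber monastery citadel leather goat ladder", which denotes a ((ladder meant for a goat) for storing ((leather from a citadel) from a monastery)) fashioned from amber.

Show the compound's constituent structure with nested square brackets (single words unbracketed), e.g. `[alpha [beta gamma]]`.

[amber [[monastery [citadel leather]] [goat ladder]]]

The outermost head in the paraphrase is "ladder" (specifically "monastery citadel leather goat ladder"), modified by "amber".
Inside "monastery citadel leather goat ladder": head "ladder" (specifically "goat ladder"), modifier "monastery citadel leather".
Inside "monastery citadel leather": head "leather" (specifically "citadel leather"), modifier "monastery".
Inside "citadel leather": head "leather", modifier "citadel".
Inside "goat ladder": head "ladder", modifier "goat".
So the structure is [amber [[monastery [citadel leather]] [goat ladder]]].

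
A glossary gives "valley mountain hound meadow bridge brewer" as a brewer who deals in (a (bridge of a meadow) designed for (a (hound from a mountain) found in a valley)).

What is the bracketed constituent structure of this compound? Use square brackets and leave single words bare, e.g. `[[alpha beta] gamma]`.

[[[valley [mountain hound]] [meadow bridge]] brewer]

The outermost head in the paraphrase is "brewer", modified by "valley mountain hound meadow bridge".
"valley mountain hound meadow bridge" → head "bridge" (specifically "meadow bridge"), modifier "valley mountain hound".
"valley mountain hound" → head "hound" (specifically "mountain hound"), modifier "valley".
"mountain hound" → head "hound", modifier "mountain".
"meadow bridge" → head "bridge", modifier "meadow".
So the structure is [[[valley [mountain hound]] [meadow bridge]] brewer].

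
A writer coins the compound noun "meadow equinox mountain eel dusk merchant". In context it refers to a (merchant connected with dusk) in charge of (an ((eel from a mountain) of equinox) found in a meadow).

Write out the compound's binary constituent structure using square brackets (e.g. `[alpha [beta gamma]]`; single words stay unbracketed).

[[meadow [equinox [mountain eel]]] [dusk merchant]]

Whole compound: head "merchant" (specifically "dusk merchant"), modifier "meadow equinox mountain eel".
Inside "meadow equinox mountain eel": head "eel" (specifically "equinox mountain eel"), modifier "meadow".
Inside "equinox mountain eel": head "eel" (specifically "mountain eel"), modifier "equinox".
Inside "mountain eel": head "eel", modifier "mountain".
Inside "dusk merchant": head "merchant", modifier "dusk".
Assembled: [[meadow [equinox [mountain eel]]] [dusk merchant]].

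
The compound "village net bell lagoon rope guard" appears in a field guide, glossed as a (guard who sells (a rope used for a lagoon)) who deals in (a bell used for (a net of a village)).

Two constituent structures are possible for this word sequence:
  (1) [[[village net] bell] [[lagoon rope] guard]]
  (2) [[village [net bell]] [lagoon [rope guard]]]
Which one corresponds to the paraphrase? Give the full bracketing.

[[[village net] bell] [[lagoon rope] guard]]

The paraphrase's head is the "guard" part ("lagoon rope guard"); its modifier is "village net bell".
That top-level split, carried through the inner groups, gives [[[village net] bell] [[lagoon rope] guard]].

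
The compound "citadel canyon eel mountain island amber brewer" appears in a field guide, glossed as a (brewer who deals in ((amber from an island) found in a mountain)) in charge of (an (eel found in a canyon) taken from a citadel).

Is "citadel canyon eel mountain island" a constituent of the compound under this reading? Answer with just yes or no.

The top-level split is [citadel canyon eel] [mountain island amber brewer]; the full structure is [[citadel [canyon eel]] [[mountain [island amber]] brewer]].
"citadel canyon eel mountain island" straddles a constituent boundary, so it is not a single unit.

no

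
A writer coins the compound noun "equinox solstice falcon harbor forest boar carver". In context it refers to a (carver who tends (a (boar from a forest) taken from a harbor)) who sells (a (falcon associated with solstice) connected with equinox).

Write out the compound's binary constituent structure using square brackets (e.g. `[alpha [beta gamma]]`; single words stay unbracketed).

Overall it is a kind of carver (specifically "harbor forest boar carver"); the modifier is "equinox solstice falcon".
Inside "equinox solstice falcon": head "falcon" (specifically "solstice falcon"), modifier "equinox".
Inside "solstice falcon": head "falcon", modifier "solstice".
Inside "harbor forest boar carver": head "carver", modifier "harbor forest boar".
Inside "harbor forest boar": head "boar" (specifically "forest boar"), modifier "harbor".
Inside "forest boar": head "boar", modifier "forest".
So the structure is [[equinox [solstice falcon]] [[harbor [forest boar]] carver]].

[[equinox [solstice falcon]] [[harbor [forest boar]] carver]]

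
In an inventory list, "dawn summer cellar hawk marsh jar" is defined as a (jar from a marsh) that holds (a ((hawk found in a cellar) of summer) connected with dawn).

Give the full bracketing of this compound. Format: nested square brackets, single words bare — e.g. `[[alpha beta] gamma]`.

At the top level: head "jar" (specifically "marsh jar"); modifier "dawn summer cellar hawk".
Within "dawn summer cellar hawk", the head is "hawk" (specifically "summer cellar hawk") and the modifier is "dawn".
Within "summer cellar hawk", the head is "hawk" (specifically "cellar hawk") and the modifier is "summer".
Within "cellar hawk", the head is "hawk" and the modifier is "cellar".
Within "marsh jar", the head is "jar" and the modifier is "marsh".
Putting it together: [[dawn [summer [cellar hawk]]] [marsh jar]].

[[dawn [summer [cellar hawk]]] [marsh jar]]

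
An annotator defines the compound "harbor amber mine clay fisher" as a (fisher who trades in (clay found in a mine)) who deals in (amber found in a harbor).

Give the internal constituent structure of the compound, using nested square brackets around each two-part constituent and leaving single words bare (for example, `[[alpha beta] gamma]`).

[[harbor amber] [[mine clay] fisher]]

The outermost head in the paraphrase is "fisher" (specifically "mine clay fisher"), modified by "harbor amber".
Within "harbor amber", the head is "amber" and the modifier is "harbor".
Within "mine clay fisher", the head is "fisher" and the modifier is "mine clay".
Within "mine clay", the head is "clay" and the modifier is "mine".
Putting it together: [[harbor amber] [[mine clay] fisher]].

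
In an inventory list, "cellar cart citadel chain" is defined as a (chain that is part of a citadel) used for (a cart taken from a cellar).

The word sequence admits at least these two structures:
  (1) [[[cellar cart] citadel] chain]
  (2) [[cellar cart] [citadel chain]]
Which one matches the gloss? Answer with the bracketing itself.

The paraphrase's head is the "chain" part ("citadel chain"); its modifier is "cellar cart".
That top-level split, carried through the inner groups, gives [[cellar cart] [citadel chain]].

[[cellar cart] [citadel chain]]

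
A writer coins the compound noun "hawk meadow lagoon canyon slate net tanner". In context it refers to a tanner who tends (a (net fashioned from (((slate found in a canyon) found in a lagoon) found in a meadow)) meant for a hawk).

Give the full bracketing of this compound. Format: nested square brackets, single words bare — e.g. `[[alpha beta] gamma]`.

Whole compound: head "tanner", modifier "hawk meadow lagoon canyon slate net".
Inside "hawk meadow lagoon canyon slate net": head "net" (specifically "meadow lagoon canyon slate net"), modifier "hawk".
Inside "meadow lagoon canyon slate net": head "net", modifier "meadow lagoon canyon slate".
Inside "meadow lagoon canyon slate": head "slate" (specifically "lagoon canyon slate"), modifier "meadow".
Inside "lagoon canyon slate": head "slate" (specifically "canyon slate"), modifier "lagoon".
Inside "canyon slate": head "slate", modifier "canyon".
Assembled: [[hawk [[meadow [lagoon [canyon slate]]] net]] tanner].

[[hawk [[meadow [lagoon [canyon slate]]] net]] tanner]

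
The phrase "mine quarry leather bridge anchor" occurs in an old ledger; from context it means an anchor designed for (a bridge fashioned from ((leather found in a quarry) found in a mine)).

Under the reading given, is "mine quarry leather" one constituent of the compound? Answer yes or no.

The paraphrase groups the words so that "mine quarry leather" is one unit: it corresponds to a single parenthesized sub-phrase.
The full structure is [[[mine [quarry leather]] bridge] anchor], in which [mine quarry leather] is a constituent.

yes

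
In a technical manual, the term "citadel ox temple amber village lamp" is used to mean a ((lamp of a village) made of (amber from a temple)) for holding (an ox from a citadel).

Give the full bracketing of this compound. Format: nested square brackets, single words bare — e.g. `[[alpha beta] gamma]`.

[[citadel ox] [[temple amber] [village lamp]]]

At the top level: head "lamp" (specifically "temple amber village lamp"); modifier "citadel ox".
Within "citadel ox", the head is "ox" and the modifier is "citadel".
Within "temple amber village lamp", the head is "lamp" (specifically "village lamp") and the modifier is "temple amber".
Within "temple amber", the head is "amber" and the modifier is "temple".
Within "village lamp", the head is "lamp" and the modifier is "village".
Assembled: [[citadel ox] [[temple amber] [village lamp]]].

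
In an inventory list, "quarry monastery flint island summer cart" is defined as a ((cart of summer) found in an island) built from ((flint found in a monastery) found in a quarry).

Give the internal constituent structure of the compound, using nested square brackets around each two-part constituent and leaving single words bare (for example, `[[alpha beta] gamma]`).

At the top level: head "cart" (specifically "island summer cart"); modifier "quarry monastery flint".
Within "quarry monastery flint", the head is "flint" (specifically "monastery flint") and the modifier is "quarry".
Within "monastery flint", the head is "flint" and the modifier is "monastery".
Within "island summer cart", the head is "cart" (specifically "summer cart") and the modifier is "island".
Within "summer cart", the head is "cart" and the modifier is "summer".
So the structure is [[quarry [monastery flint]] [island [summer cart]]].

[[quarry [monastery flint]] [island [summer cart]]]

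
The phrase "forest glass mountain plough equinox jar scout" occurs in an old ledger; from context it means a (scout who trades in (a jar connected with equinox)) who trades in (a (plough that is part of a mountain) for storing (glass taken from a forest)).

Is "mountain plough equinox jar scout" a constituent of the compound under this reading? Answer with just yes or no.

no

The top-level split is [forest glass mountain plough] [equinox jar scout]; the full structure is [[[forest glass] [mountain plough]] [[equinox jar] scout]].
"mountain plough equinox jar scout" straddles a constituent boundary, so it is not a single unit.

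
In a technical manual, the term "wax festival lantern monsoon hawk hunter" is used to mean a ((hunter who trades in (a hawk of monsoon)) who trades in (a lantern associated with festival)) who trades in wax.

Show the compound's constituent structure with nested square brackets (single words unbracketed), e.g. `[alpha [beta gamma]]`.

[wax [[festival lantern] [[monsoon hawk] hunter]]]

At the top level: head "hunter" (specifically "festival lantern monsoon hawk hunter"); modifier "wax".
"festival lantern monsoon hawk hunter" → head "hunter" (specifically "monsoon hawk hunter"), modifier "festival lantern".
"festival lantern" → head "lantern", modifier "festival".
"monsoon hawk hunter" → head "hunter", modifier "monsoon hawk".
"monsoon hawk" → head "hawk", modifier "monsoon".
Putting it together: [wax [[festival lantern] [[monsoon hawk] hunter]]].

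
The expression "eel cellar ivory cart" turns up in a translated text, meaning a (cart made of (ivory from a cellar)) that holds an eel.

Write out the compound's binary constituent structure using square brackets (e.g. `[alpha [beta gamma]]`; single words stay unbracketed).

Overall it is a kind of cart (specifically "cellar ivory cart"); the modifier is "eel".
Within "cellar ivory cart", the head is "cart" and the modifier is "cellar ivory".
Within "cellar ivory", the head is "ivory" and the modifier is "cellar".
Assembled: [eel [[cellar ivory] cart]].

[eel [[cellar ivory] cart]]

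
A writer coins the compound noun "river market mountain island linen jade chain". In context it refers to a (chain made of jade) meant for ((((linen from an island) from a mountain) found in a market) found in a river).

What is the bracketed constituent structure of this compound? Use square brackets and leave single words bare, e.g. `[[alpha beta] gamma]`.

At the top level: head "chain" (specifically "jade chain"); modifier "river market mountain island linen".
Inside "river market mountain island linen": head "linen" (specifically "market mountain island linen"), modifier "river".
Inside "market mountain island linen": head "linen" (specifically "mountain island linen"), modifier "market".
Inside "mountain island linen": head "linen" (specifically "island linen"), modifier "mountain".
Inside "island linen": head "linen", modifier "island".
Inside "jade chain": head "chain", modifier "jade".
Assembled: [[river [market [mountain [island linen]]]] [jade chain]].

[[river [market [mountain [island linen]]]] [jade chain]]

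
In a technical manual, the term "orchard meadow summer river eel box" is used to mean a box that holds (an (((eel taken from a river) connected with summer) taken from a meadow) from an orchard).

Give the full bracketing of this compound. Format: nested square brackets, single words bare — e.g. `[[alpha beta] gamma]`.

[[orchard [meadow [summer [river eel]]]] box]

Overall it is a kind of box; the modifier is "orchard meadow summer river eel".
Within "orchard meadow summer river eel", the head is "eel" (specifically "meadow summer river eel") and the modifier is "orchard".
Within "meadow summer river eel", the head is "eel" (specifically "summer river eel") and the modifier is "meadow".
Within "summer river eel", the head is "eel" (specifically "river eel") and the modifier is "summer".
Within "river eel", the head is "eel" and the modifier is "river".
Putting it together: [[orchard [meadow [summer [river eel]]]] box].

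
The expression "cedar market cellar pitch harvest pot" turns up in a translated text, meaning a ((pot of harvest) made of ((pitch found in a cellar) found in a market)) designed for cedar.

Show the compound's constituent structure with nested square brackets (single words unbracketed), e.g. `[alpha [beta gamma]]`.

Whole compound: head "pot" (specifically "market cellar pitch harvest pot"), modifier "cedar".
"market cellar pitch harvest pot" → head "pot" (specifically "harvest pot"), modifier "market cellar pitch".
"market cellar pitch" → head "pitch" (specifically "cellar pitch"), modifier "market".
"cellar pitch" → head "pitch", modifier "cellar".
"harvest pot" → head "pot", modifier "harvest".
So the structure is [cedar [[market [cellar pitch]] [harvest pot]]].

[cedar [[market [cellar pitch]] [harvest pot]]]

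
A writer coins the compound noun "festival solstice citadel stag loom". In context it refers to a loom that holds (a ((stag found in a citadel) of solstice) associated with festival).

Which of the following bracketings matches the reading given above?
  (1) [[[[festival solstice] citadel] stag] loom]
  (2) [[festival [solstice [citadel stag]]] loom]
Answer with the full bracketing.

The paraphrase's head is the "loom" part ("loom"); its modifier is "festival solstice citadel stag".
That top-level split, carried through the inner groups, gives [[festival [solstice [citadel stag]]] loom].

[[festival [solstice [citadel stag]]] loom]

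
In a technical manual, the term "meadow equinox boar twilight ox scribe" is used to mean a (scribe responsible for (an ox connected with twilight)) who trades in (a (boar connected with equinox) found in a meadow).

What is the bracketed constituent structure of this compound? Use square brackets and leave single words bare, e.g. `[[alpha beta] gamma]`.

[[meadow [equinox boar]] [[twilight ox] scribe]]

The outermost head in the paraphrase is "scribe" (specifically "twilight ox scribe"), modified by "meadow equinox boar".
Inside "meadow equinox boar": head "boar" (specifically "equinox boar"), modifier "meadow".
Inside "equinox boar": head "boar", modifier "equinox".
Inside "twilight ox scribe": head "scribe", modifier "twilight ox".
Inside "twilight ox": head "ox", modifier "twilight".
Putting it together: [[meadow [equinox boar]] [[twilight ox] scribe]].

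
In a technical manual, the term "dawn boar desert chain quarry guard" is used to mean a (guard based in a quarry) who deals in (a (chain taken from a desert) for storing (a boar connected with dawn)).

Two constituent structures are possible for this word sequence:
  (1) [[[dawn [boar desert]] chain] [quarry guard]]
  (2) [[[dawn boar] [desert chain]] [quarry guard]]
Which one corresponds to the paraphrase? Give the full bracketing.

[[[dawn boar] [desert chain]] [quarry guard]]

The paraphrase's head is the "guard" part ("quarry guard"); its modifier is "dawn boar desert chain".
That top-level split, carried through the inner groups, gives [[[dawn boar] [desert chain]] [quarry guard]].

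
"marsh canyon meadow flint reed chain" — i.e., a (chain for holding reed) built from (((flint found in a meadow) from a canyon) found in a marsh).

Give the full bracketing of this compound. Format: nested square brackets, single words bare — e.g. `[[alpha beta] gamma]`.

The outermost head in the paraphrase is "chain" (specifically "reed chain"), modified by "marsh canyon meadow flint".
Within "marsh canyon meadow flint", the head is "flint" (specifically "canyon meadow flint") and the modifier is "marsh".
Within "canyon meadow flint", the head is "flint" (specifically "meadow flint") and the modifier is "canyon".
Within "meadow flint", the head is "flint" and the modifier is "meadow".
Within "reed chain", the head is "chain" and the modifier is "reed".
So the structure is [[marsh [canyon [meadow flint]]] [reed chain]].

[[marsh [canyon [meadow flint]]] [reed chain]]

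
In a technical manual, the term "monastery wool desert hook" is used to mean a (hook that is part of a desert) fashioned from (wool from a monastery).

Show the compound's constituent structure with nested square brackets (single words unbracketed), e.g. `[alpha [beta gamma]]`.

The outermost head in the paraphrase is "hook" (specifically "desert hook"), modified by "monastery wool".
"monastery wool" → head "wool", modifier "monastery".
"desert hook" → head "hook", modifier "desert".
Putting it together: [[monastery wool] [desert hook]].

[[monastery wool] [desert hook]]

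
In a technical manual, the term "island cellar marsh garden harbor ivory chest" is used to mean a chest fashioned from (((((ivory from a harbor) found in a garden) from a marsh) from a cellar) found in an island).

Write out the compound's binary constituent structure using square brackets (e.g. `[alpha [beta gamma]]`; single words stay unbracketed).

At the top level: head "chest"; modifier "island cellar marsh garden harbor ivory".
"island cellar marsh garden harbor ivory" → head "ivory" (specifically "cellar marsh garden harbor ivory"), modifier "island".
"cellar marsh garden harbor ivory" → head "ivory" (specifically "marsh garden harbor ivory"), modifier "cellar".
"marsh garden harbor ivory" → head "ivory" (specifically "garden harbor ivory"), modifier "marsh".
"garden harbor ivory" → head "ivory" (specifically "harbor ivory"), modifier "garden".
"harbor ivory" → head "ivory", modifier "harbor".
Putting it together: [[island [cellar [marsh [garden [harbor ivory]]]]] chest].

[[island [cellar [marsh [garden [harbor ivory]]]]] chest]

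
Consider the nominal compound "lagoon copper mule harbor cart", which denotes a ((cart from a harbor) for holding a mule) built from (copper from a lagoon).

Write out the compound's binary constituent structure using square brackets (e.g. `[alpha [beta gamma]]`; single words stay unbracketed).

[[lagoon copper] [mule [harbor cart]]]

The outermost head in the paraphrase is "cart" (specifically "mule harbor cart"), modified by "lagoon copper".
Within "lagoon copper", the head is "copper" and the modifier is "lagoon".
Within "mule harbor cart", the head is "cart" (specifically "harbor cart") and the modifier is "mule".
Within "harbor cart", the head is "cart" and the modifier is "harbor".
Assembled: [[lagoon copper] [mule [harbor cart]]].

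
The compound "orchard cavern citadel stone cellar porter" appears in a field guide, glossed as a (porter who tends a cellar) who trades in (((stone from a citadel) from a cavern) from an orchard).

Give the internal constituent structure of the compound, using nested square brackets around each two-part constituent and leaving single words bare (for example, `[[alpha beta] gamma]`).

[[orchard [cavern [citadel stone]]] [cellar porter]]

At the top level: head "porter" (specifically "cellar porter"); modifier "orchard cavern citadel stone".
Inside "orchard cavern citadel stone": head "stone" (specifically "cavern citadel stone"), modifier "orchard".
Inside "cavern citadel stone": head "stone" (specifically "citadel stone"), modifier "cavern".
Inside "citadel stone": head "stone", modifier "citadel".
Inside "cellar porter": head "porter", modifier "cellar".
Assembled: [[orchard [cavern [citadel stone]]] [cellar porter]].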